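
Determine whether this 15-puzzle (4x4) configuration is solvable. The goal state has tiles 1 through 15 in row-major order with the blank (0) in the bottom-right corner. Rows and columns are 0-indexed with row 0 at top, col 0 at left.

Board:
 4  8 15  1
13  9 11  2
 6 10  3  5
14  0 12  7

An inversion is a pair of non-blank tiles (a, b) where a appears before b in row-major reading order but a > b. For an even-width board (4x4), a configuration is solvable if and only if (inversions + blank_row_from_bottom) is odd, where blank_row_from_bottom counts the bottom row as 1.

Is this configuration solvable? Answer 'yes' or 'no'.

Answer: no

Derivation:
Inversions: 49
Blank is in row 3 (0-indexed from top), which is row 1 counting from the bottom (bottom = 1).
49 + 1 = 50, which is even, so the puzzle is not solvable.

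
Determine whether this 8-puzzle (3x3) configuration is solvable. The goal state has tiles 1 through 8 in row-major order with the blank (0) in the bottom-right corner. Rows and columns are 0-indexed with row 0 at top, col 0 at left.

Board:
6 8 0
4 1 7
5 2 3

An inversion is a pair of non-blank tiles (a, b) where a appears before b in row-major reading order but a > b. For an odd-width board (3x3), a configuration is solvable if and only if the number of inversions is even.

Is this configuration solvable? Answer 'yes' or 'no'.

Inversions (pairs i<j in row-major order where tile[i] > tile[j] > 0): 19
19 is odd, so the puzzle is not solvable.

Answer: no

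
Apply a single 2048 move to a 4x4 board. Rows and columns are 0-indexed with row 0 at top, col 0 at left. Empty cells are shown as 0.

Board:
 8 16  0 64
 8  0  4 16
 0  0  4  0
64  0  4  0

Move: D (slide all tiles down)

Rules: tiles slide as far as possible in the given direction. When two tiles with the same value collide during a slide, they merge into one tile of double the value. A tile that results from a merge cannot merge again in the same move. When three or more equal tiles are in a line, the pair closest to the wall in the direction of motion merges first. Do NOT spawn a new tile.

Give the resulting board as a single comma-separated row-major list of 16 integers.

Slide down:
col 0: [8, 8, 0, 64] -> [0, 0, 16, 64]
col 1: [16, 0, 0, 0] -> [0, 0, 0, 16]
col 2: [0, 4, 4, 4] -> [0, 0, 4, 8]
col 3: [64, 16, 0, 0] -> [0, 0, 64, 16]

Answer: 0, 0, 0, 0, 0, 0, 0, 0, 16, 0, 4, 64, 64, 16, 8, 16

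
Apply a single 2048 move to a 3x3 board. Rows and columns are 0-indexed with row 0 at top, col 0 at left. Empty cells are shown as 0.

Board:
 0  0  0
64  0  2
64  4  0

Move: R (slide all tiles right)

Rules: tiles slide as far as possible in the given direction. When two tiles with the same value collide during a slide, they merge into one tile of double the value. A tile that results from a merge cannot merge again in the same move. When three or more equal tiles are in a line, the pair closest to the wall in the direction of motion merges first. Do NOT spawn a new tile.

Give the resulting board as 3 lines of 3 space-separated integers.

Answer:  0  0  0
 0 64  2
 0 64  4

Derivation:
Slide right:
row 0: [0, 0, 0] -> [0, 0, 0]
row 1: [64, 0, 2] -> [0, 64, 2]
row 2: [64, 4, 0] -> [0, 64, 4]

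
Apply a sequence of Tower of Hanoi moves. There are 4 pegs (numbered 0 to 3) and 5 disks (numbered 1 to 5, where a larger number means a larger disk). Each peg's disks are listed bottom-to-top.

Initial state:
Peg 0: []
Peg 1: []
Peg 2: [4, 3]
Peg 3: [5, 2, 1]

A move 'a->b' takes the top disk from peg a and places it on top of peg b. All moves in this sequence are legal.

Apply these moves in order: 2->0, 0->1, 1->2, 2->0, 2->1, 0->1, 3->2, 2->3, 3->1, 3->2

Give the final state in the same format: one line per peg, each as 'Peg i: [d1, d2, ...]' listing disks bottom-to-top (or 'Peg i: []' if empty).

After move 1 (2->0):
Peg 0: [3]
Peg 1: []
Peg 2: [4]
Peg 3: [5, 2, 1]

After move 2 (0->1):
Peg 0: []
Peg 1: [3]
Peg 2: [4]
Peg 3: [5, 2, 1]

After move 3 (1->2):
Peg 0: []
Peg 1: []
Peg 2: [4, 3]
Peg 3: [5, 2, 1]

After move 4 (2->0):
Peg 0: [3]
Peg 1: []
Peg 2: [4]
Peg 3: [5, 2, 1]

After move 5 (2->1):
Peg 0: [3]
Peg 1: [4]
Peg 2: []
Peg 3: [5, 2, 1]

After move 6 (0->1):
Peg 0: []
Peg 1: [4, 3]
Peg 2: []
Peg 3: [5, 2, 1]

After move 7 (3->2):
Peg 0: []
Peg 1: [4, 3]
Peg 2: [1]
Peg 3: [5, 2]

After move 8 (2->3):
Peg 0: []
Peg 1: [4, 3]
Peg 2: []
Peg 3: [5, 2, 1]

After move 9 (3->1):
Peg 0: []
Peg 1: [4, 3, 1]
Peg 2: []
Peg 3: [5, 2]

After move 10 (3->2):
Peg 0: []
Peg 1: [4, 3, 1]
Peg 2: [2]
Peg 3: [5]

Answer: Peg 0: []
Peg 1: [4, 3, 1]
Peg 2: [2]
Peg 3: [5]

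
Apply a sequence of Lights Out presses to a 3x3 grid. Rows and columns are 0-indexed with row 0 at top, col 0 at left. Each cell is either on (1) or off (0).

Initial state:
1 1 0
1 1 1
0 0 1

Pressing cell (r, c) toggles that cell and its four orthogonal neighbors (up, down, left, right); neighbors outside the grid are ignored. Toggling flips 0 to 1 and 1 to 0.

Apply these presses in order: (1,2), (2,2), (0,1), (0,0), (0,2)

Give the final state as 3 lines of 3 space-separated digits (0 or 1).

Answer: 1 0 1
0 1 0
0 1 1

Derivation:
After press 1 at (1,2):
1 1 1
1 0 0
0 0 0

After press 2 at (2,2):
1 1 1
1 0 1
0 1 1

After press 3 at (0,1):
0 0 0
1 1 1
0 1 1

After press 4 at (0,0):
1 1 0
0 1 1
0 1 1

After press 5 at (0,2):
1 0 1
0 1 0
0 1 1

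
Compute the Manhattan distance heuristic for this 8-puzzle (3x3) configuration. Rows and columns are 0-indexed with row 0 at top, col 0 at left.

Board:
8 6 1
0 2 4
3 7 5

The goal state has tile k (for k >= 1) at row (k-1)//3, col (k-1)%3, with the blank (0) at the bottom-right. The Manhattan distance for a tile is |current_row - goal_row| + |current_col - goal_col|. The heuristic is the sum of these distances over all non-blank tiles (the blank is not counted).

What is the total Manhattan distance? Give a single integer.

Answer: 17

Derivation:
Tile 8: (0,0)->(2,1) = 3
Tile 6: (0,1)->(1,2) = 2
Tile 1: (0,2)->(0,0) = 2
Tile 2: (1,1)->(0,1) = 1
Tile 4: (1,2)->(1,0) = 2
Tile 3: (2,0)->(0,2) = 4
Tile 7: (2,1)->(2,0) = 1
Tile 5: (2,2)->(1,1) = 2
Sum: 3 + 2 + 2 + 1 + 2 + 4 + 1 + 2 = 17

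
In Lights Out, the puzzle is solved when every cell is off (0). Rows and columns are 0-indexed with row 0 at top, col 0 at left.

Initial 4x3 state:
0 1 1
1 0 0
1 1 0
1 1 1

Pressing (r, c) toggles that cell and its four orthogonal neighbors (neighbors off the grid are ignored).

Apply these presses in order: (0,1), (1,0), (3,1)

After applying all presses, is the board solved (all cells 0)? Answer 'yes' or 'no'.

Answer: yes

Derivation:
After press 1 at (0,1):
1 0 0
1 1 0
1 1 0
1 1 1

After press 2 at (1,0):
0 0 0
0 0 0
0 1 0
1 1 1

After press 3 at (3,1):
0 0 0
0 0 0
0 0 0
0 0 0

Lights still on: 0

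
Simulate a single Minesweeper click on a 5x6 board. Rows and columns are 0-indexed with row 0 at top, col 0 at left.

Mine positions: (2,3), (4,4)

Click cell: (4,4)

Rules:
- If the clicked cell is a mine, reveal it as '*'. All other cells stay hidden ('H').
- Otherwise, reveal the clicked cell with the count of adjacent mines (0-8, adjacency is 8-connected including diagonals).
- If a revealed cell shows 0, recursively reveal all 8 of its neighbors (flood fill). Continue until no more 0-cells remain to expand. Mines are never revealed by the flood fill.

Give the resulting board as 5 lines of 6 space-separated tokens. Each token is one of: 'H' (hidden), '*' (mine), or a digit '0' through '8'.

H H H H H H
H H H H H H
H H H H H H
H H H H H H
H H H H * H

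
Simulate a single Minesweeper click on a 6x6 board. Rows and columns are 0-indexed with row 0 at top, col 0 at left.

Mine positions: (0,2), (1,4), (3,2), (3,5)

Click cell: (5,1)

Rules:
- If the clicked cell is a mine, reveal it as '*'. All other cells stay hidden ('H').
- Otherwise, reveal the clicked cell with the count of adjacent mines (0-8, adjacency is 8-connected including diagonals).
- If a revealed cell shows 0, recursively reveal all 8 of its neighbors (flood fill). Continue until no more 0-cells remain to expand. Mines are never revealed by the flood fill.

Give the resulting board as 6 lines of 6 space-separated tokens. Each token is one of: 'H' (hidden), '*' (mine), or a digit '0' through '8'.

0 1 H H H H
0 1 H H H H
0 1 H H H H
0 1 H H H H
0 1 1 1 1 1
0 0 0 0 0 0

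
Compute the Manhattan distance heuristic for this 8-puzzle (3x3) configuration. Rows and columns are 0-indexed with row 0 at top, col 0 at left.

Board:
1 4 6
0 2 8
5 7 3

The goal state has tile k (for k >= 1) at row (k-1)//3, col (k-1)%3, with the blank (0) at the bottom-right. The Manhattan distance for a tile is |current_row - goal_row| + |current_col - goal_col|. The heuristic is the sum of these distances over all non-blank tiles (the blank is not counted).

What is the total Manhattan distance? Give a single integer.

Answer: 11

Derivation:
Tile 1: (0,0)->(0,0) = 0
Tile 4: (0,1)->(1,0) = 2
Tile 6: (0,2)->(1,2) = 1
Tile 2: (1,1)->(0,1) = 1
Tile 8: (1,2)->(2,1) = 2
Tile 5: (2,0)->(1,1) = 2
Tile 7: (2,1)->(2,0) = 1
Tile 3: (2,2)->(0,2) = 2
Sum: 0 + 2 + 1 + 1 + 2 + 2 + 1 + 2 = 11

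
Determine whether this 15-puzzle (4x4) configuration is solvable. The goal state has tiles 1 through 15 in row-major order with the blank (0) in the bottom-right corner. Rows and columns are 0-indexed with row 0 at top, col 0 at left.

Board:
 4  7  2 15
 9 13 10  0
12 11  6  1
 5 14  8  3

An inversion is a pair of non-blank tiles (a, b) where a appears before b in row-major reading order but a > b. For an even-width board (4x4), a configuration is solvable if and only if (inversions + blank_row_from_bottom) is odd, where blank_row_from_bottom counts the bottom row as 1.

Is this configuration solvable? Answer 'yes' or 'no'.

Answer: yes

Derivation:
Inversions: 56
Blank is in row 1 (0-indexed from top), which is row 3 counting from the bottom (bottom = 1).
56 + 3 = 59, which is odd, so the puzzle is solvable.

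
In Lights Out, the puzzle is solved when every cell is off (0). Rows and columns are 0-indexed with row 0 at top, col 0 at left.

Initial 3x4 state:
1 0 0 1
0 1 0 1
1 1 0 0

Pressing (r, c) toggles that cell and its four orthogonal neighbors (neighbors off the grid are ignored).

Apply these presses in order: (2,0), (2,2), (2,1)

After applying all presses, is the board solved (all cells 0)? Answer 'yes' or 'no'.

After press 1 at (2,0):
1 0 0 1
1 1 0 1
0 0 0 0

After press 2 at (2,2):
1 0 0 1
1 1 1 1
0 1 1 1

After press 3 at (2,1):
1 0 0 1
1 0 1 1
1 0 0 1

Lights still on: 7

Answer: no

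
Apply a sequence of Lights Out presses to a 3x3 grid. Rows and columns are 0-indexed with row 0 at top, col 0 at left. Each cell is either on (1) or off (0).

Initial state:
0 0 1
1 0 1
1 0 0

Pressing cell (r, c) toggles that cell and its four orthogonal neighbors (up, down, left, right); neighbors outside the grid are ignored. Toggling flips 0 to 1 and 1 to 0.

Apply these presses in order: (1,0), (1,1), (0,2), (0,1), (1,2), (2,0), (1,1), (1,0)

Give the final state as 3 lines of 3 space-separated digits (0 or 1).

After press 1 at (1,0):
1 0 1
0 1 1
0 0 0

After press 2 at (1,1):
1 1 1
1 0 0
0 1 0

After press 3 at (0,2):
1 0 0
1 0 1
0 1 0

After press 4 at (0,1):
0 1 1
1 1 1
0 1 0

After press 5 at (1,2):
0 1 0
1 0 0
0 1 1

After press 6 at (2,0):
0 1 0
0 0 0
1 0 1

After press 7 at (1,1):
0 0 0
1 1 1
1 1 1

After press 8 at (1,0):
1 0 0
0 0 1
0 1 1

Answer: 1 0 0
0 0 1
0 1 1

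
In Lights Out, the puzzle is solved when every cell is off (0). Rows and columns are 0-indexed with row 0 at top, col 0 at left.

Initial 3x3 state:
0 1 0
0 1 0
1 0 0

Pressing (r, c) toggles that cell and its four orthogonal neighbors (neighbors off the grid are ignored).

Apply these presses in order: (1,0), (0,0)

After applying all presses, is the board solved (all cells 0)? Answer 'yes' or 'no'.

Answer: yes

Derivation:
After press 1 at (1,0):
1 1 0
1 0 0
0 0 0

After press 2 at (0,0):
0 0 0
0 0 0
0 0 0

Lights still on: 0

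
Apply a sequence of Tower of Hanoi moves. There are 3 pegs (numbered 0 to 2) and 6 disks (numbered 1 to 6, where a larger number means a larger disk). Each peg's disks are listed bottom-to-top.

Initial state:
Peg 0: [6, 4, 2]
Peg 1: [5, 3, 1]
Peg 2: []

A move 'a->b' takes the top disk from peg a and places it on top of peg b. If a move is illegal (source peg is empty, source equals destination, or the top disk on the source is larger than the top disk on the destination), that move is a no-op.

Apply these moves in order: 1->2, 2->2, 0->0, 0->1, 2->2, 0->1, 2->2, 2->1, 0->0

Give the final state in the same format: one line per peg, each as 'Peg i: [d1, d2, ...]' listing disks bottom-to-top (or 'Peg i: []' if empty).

Answer: Peg 0: [6, 4]
Peg 1: [5, 3, 2, 1]
Peg 2: []

Derivation:
After move 1 (1->2):
Peg 0: [6, 4, 2]
Peg 1: [5, 3]
Peg 2: [1]

After move 2 (2->2):
Peg 0: [6, 4, 2]
Peg 1: [5, 3]
Peg 2: [1]

After move 3 (0->0):
Peg 0: [6, 4, 2]
Peg 1: [5, 3]
Peg 2: [1]

After move 4 (0->1):
Peg 0: [6, 4]
Peg 1: [5, 3, 2]
Peg 2: [1]

After move 5 (2->2):
Peg 0: [6, 4]
Peg 1: [5, 3, 2]
Peg 2: [1]

After move 6 (0->1):
Peg 0: [6, 4]
Peg 1: [5, 3, 2]
Peg 2: [1]

After move 7 (2->2):
Peg 0: [6, 4]
Peg 1: [5, 3, 2]
Peg 2: [1]

After move 8 (2->1):
Peg 0: [6, 4]
Peg 1: [5, 3, 2, 1]
Peg 2: []

After move 9 (0->0):
Peg 0: [6, 4]
Peg 1: [5, 3, 2, 1]
Peg 2: []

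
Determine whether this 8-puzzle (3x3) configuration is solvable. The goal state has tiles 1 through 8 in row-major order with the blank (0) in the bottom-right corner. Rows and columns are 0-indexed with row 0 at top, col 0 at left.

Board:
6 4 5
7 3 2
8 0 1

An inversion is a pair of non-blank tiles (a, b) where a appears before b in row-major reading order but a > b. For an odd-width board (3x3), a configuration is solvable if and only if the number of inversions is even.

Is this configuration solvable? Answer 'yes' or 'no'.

Answer: yes

Derivation:
Inversions (pairs i<j in row-major order where tile[i] > tile[j] > 0): 18
18 is even, so the puzzle is solvable.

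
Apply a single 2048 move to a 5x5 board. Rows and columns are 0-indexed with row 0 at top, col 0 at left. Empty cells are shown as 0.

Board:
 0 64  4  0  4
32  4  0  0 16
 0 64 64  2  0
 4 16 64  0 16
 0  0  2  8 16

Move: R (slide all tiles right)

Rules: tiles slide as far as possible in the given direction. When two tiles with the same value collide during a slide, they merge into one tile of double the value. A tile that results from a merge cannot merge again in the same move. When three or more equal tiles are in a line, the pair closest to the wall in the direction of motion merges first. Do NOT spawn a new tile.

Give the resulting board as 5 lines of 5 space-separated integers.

Slide right:
row 0: [0, 64, 4, 0, 4] -> [0, 0, 0, 64, 8]
row 1: [32, 4, 0, 0, 16] -> [0, 0, 32, 4, 16]
row 2: [0, 64, 64, 2, 0] -> [0, 0, 0, 128, 2]
row 3: [4, 16, 64, 0, 16] -> [0, 4, 16, 64, 16]
row 4: [0, 0, 2, 8, 16] -> [0, 0, 2, 8, 16]

Answer:   0   0   0  64   8
  0   0  32   4  16
  0   0   0 128   2
  0   4  16  64  16
  0   0   2   8  16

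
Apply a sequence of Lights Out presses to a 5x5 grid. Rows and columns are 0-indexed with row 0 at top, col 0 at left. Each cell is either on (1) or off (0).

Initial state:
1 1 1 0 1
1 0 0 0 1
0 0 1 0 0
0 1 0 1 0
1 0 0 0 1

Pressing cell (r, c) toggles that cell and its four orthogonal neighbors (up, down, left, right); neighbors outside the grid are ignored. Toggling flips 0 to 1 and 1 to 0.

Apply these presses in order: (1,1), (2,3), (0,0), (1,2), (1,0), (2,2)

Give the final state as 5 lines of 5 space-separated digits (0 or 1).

Answer: 1 1 0 0 1
0 1 1 0 1
1 0 0 0 1
0 1 1 0 0
1 0 0 0 1

Derivation:
After press 1 at (1,1):
1 0 1 0 1
0 1 1 0 1
0 1 1 0 0
0 1 0 1 0
1 0 0 0 1

After press 2 at (2,3):
1 0 1 0 1
0 1 1 1 1
0 1 0 1 1
0 1 0 0 0
1 0 0 0 1

After press 3 at (0,0):
0 1 1 0 1
1 1 1 1 1
0 1 0 1 1
0 1 0 0 0
1 0 0 0 1

After press 4 at (1,2):
0 1 0 0 1
1 0 0 0 1
0 1 1 1 1
0 1 0 0 0
1 0 0 0 1

After press 5 at (1,0):
1 1 0 0 1
0 1 0 0 1
1 1 1 1 1
0 1 0 0 0
1 0 0 0 1

After press 6 at (2,2):
1 1 0 0 1
0 1 1 0 1
1 0 0 0 1
0 1 1 0 0
1 0 0 0 1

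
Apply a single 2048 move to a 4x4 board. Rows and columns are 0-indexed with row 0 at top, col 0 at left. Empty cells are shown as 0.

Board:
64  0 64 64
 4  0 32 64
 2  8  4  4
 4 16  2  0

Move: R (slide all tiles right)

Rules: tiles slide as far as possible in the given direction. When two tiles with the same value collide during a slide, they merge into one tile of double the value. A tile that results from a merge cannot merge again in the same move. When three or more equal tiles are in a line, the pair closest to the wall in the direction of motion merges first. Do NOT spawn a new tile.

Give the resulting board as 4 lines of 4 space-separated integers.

Answer:   0   0  64 128
  0   4  32  64
  0   2   8   8
  0   4  16   2

Derivation:
Slide right:
row 0: [64, 0, 64, 64] -> [0, 0, 64, 128]
row 1: [4, 0, 32, 64] -> [0, 4, 32, 64]
row 2: [2, 8, 4, 4] -> [0, 2, 8, 8]
row 3: [4, 16, 2, 0] -> [0, 4, 16, 2]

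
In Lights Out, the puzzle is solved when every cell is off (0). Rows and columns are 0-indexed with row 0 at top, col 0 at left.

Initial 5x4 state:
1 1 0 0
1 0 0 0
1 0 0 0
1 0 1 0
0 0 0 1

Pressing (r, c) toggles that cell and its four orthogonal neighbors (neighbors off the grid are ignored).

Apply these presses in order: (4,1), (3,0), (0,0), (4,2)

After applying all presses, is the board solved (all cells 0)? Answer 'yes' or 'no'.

After press 1 at (4,1):
1 1 0 0
1 0 0 0
1 0 0 0
1 1 1 0
1 1 1 1

After press 2 at (3,0):
1 1 0 0
1 0 0 0
0 0 0 0
0 0 1 0
0 1 1 1

After press 3 at (0,0):
0 0 0 0
0 0 0 0
0 0 0 0
0 0 1 0
0 1 1 1

After press 4 at (4,2):
0 0 0 0
0 0 0 0
0 0 0 0
0 0 0 0
0 0 0 0

Lights still on: 0

Answer: yes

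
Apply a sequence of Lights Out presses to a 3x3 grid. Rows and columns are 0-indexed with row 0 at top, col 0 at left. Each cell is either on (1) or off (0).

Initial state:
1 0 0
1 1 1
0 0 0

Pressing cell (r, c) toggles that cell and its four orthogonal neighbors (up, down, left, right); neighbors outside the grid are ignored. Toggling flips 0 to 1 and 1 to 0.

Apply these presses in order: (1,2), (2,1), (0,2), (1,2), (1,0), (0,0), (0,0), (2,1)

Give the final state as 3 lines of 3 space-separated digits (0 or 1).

Answer: 0 1 1
0 0 0
1 0 0

Derivation:
After press 1 at (1,2):
1 0 1
1 0 0
0 0 1

After press 2 at (2,1):
1 0 1
1 1 0
1 1 0

After press 3 at (0,2):
1 1 0
1 1 1
1 1 0

After press 4 at (1,2):
1 1 1
1 0 0
1 1 1

After press 5 at (1,0):
0 1 1
0 1 0
0 1 1

After press 6 at (0,0):
1 0 1
1 1 0
0 1 1

After press 7 at (0,0):
0 1 1
0 1 0
0 1 1

After press 8 at (2,1):
0 1 1
0 0 0
1 0 0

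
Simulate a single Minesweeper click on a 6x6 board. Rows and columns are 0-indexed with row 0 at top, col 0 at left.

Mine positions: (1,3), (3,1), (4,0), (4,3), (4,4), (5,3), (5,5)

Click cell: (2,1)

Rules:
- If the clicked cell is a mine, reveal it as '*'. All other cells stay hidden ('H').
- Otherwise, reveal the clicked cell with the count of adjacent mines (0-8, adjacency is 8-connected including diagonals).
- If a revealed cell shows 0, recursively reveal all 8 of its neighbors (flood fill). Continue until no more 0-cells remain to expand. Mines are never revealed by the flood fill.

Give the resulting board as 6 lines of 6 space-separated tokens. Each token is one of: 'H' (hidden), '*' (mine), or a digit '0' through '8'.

H H H H H H
H H H H H H
H 1 H H H H
H H H H H H
H H H H H H
H H H H H H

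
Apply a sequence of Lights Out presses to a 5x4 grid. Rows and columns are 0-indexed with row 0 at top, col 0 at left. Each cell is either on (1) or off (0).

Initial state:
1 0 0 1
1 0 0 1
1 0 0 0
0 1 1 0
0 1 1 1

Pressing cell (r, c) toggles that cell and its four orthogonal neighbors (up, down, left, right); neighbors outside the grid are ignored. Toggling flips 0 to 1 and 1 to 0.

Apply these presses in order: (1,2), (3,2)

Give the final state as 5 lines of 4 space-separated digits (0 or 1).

After press 1 at (1,2):
1 0 1 1
1 1 1 0
1 0 1 0
0 1 1 0
0 1 1 1

After press 2 at (3,2):
1 0 1 1
1 1 1 0
1 0 0 0
0 0 0 1
0 1 0 1

Answer: 1 0 1 1
1 1 1 0
1 0 0 0
0 0 0 1
0 1 0 1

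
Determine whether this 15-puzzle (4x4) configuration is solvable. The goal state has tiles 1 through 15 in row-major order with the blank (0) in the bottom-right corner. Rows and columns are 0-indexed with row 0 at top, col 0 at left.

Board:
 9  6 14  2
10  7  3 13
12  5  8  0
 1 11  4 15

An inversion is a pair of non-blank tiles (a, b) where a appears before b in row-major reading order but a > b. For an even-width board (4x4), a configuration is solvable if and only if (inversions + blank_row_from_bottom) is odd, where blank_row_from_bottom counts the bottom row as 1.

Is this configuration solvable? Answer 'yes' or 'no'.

Inversions: 52
Blank is in row 2 (0-indexed from top), which is row 2 counting from the bottom (bottom = 1).
52 + 2 = 54, which is even, so the puzzle is not solvable.

Answer: no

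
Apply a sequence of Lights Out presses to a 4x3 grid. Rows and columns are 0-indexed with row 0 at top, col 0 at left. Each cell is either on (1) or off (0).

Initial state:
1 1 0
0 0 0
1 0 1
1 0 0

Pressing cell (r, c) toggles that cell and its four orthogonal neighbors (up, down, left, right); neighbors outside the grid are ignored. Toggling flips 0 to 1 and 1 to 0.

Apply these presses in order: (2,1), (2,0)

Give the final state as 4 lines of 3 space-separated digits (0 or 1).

Answer: 1 1 0
1 1 0
1 0 0
0 1 0

Derivation:
After press 1 at (2,1):
1 1 0
0 1 0
0 1 0
1 1 0

After press 2 at (2,0):
1 1 0
1 1 0
1 0 0
0 1 0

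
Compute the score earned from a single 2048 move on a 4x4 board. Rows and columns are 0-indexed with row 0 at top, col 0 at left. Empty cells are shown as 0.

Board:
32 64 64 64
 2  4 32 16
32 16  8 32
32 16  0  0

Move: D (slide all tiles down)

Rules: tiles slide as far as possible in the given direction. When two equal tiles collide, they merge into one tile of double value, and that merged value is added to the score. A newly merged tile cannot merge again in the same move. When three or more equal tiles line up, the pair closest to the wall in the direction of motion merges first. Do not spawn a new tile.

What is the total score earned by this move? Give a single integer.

Slide down:
col 0: [32, 2, 32, 32] -> [0, 32, 2, 64]  score +64 (running 64)
col 1: [64, 4, 16, 16] -> [0, 64, 4, 32]  score +32 (running 96)
col 2: [64, 32, 8, 0] -> [0, 64, 32, 8]  score +0 (running 96)
col 3: [64, 16, 32, 0] -> [0, 64, 16, 32]  score +0 (running 96)
Board after move:
 0  0  0  0
32 64 64 64
 2  4 32 16
64 32  8 32

Answer: 96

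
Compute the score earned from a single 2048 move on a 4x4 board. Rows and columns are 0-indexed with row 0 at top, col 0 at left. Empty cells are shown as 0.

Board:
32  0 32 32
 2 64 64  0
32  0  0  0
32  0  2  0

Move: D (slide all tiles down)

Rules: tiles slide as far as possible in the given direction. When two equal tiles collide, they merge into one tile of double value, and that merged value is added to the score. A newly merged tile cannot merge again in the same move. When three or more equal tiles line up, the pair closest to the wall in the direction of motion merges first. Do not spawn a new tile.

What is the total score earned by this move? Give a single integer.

Slide down:
col 0: [32, 2, 32, 32] -> [0, 32, 2, 64]  score +64 (running 64)
col 1: [0, 64, 0, 0] -> [0, 0, 0, 64]  score +0 (running 64)
col 2: [32, 64, 0, 2] -> [0, 32, 64, 2]  score +0 (running 64)
col 3: [32, 0, 0, 0] -> [0, 0, 0, 32]  score +0 (running 64)
Board after move:
 0  0  0  0
32  0 32  0
 2  0 64  0
64 64  2 32

Answer: 64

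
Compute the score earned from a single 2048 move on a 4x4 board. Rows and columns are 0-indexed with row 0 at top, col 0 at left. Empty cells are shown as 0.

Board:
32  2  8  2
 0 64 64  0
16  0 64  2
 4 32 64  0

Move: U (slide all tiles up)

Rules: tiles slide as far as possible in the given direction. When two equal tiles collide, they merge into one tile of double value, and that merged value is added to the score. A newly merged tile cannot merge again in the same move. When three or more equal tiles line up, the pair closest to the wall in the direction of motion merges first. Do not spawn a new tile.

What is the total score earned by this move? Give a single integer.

Answer: 132

Derivation:
Slide up:
col 0: [32, 0, 16, 4] -> [32, 16, 4, 0]  score +0 (running 0)
col 1: [2, 64, 0, 32] -> [2, 64, 32, 0]  score +0 (running 0)
col 2: [8, 64, 64, 64] -> [8, 128, 64, 0]  score +128 (running 128)
col 3: [2, 0, 2, 0] -> [4, 0, 0, 0]  score +4 (running 132)
Board after move:
 32   2   8   4
 16  64 128   0
  4  32  64   0
  0   0   0   0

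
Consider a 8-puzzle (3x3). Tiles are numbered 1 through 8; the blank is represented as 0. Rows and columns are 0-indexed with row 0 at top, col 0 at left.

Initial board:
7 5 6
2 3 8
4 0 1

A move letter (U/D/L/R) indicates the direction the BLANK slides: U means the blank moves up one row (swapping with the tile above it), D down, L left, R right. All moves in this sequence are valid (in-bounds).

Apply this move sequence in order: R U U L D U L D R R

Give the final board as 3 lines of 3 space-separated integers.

After move 1 (R):
7 5 6
2 3 8
4 1 0

After move 2 (U):
7 5 6
2 3 0
4 1 8

After move 3 (U):
7 5 0
2 3 6
4 1 8

After move 4 (L):
7 0 5
2 3 6
4 1 8

After move 5 (D):
7 3 5
2 0 6
4 1 8

After move 6 (U):
7 0 5
2 3 6
4 1 8

After move 7 (L):
0 7 5
2 3 6
4 1 8

After move 8 (D):
2 7 5
0 3 6
4 1 8

After move 9 (R):
2 7 5
3 0 6
4 1 8

After move 10 (R):
2 7 5
3 6 0
4 1 8

Answer: 2 7 5
3 6 0
4 1 8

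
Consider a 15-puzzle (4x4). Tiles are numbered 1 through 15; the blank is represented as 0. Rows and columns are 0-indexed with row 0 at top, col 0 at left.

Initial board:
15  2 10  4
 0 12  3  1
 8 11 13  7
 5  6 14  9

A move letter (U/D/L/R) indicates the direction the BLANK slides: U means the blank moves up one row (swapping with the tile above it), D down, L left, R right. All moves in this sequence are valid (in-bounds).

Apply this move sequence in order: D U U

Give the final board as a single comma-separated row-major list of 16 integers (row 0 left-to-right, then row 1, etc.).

Answer: 0, 2, 10, 4, 15, 12, 3, 1, 8, 11, 13, 7, 5, 6, 14, 9

Derivation:
After move 1 (D):
15  2 10  4
 8 12  3  1
 0 11 13  7
 5  6 14  9

After move 2 (U):
15  2 10  4
 0 12  3  1
 8 11 13  7
 5  6 14  9

After move 3 (U):
 0  2 10  4
15 12  3  1
 8 11 13  7
 5  6 14  9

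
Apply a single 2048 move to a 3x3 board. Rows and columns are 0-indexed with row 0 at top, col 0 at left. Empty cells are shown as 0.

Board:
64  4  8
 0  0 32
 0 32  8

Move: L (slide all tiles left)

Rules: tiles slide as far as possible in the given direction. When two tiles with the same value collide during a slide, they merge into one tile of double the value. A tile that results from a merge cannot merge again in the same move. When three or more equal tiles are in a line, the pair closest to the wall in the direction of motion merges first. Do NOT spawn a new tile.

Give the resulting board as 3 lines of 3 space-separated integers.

Slide left:
row 0: [64, 4, 8] -> [64, 4, 8]
row 1: [0, 0, 32] -> [32, 0, 0]
row 2: [0, 32, 8] -> [32, 8, 0]

Answer: 64  4  8
32  0  0
32  8  0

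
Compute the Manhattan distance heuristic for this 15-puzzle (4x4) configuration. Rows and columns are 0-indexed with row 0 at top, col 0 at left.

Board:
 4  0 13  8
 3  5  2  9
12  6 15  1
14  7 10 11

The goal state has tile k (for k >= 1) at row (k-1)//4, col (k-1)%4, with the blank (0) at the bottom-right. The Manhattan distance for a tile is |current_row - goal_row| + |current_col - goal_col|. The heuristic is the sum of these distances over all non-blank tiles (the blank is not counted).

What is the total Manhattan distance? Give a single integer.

Tile 4: (0,0)->(0,3) = 3
Tile 13: (0,2)->(3,0) = 5
Tile 8: (0,3)->(1,3) = 1
Tile 3: (1,0)->(0,2) = 3
Tile 5: (1,1)->(1,0) = 1
Tile 2: (1,2)->(0,1) = 2
Tile 9: (1,3)->(2,0) = 4
Tile 12: (2,0)->(2,3) = 3
Tile 6: (2,1)->(1,1) = 1
Tile 15: (2,2)->(3,2) = 1
Tile 1: (2,3)->(0,0) = 5
Tile 14: (3,0)->(3,1) = 1
Tile 7: (3,1)->(1,2) = 3
Tile 10: (3,2)->(2,1) = 2
Tile 11: (3,3)->(2,2) = 2
Sum: 3 + 5 + 1 + 3 + 1 + 2 + 4 + 3 + 1 + 1 + 5 + 1 + 3 + 2 + 2 = 37

Answer: 37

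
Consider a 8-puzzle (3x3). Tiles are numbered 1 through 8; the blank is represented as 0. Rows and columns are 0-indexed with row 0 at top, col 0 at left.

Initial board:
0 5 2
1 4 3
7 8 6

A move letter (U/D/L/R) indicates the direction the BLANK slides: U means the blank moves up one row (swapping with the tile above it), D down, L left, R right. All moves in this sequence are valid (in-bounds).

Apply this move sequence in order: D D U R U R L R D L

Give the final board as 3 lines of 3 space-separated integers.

Answer: 1 2 3
4 0 5
7 8 6

Derivation:
After move 1 (D):
1 5 2
0 4 3
7 8 6

After move 2 (D):
1 5 2
7 4 3
0 8 6

After move 3 (U):
1 5 2
0 4 3
7 8 6

After move 4 (R):
1 5 2
4 0 3
7 8 6

After move 5 (U):
1 0 2
4 5 3
7 8 6

After move 6 (R):
1 2 0
4 5 3
7 8 6

After move 7 (L):
1 0 2
4 5 3
7 8 6

After move 8 (R):
1 2 0
4 5 3
7 8 6

After move 9 (D):
1 2 3
4 5 0
7 8 6

After move 10 (L):
1 2 3
4 0 5
7 8 6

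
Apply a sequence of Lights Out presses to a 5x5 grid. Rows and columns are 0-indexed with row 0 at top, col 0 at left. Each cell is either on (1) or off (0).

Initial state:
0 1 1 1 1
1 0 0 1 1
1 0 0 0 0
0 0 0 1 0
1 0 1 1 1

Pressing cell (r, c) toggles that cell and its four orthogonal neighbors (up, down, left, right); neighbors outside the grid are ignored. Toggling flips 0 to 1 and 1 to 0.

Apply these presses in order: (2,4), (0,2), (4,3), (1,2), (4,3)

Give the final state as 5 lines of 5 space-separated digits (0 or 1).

Answer: 0 0 1 0 1
1 1 0 0 0
1 0 1 1 1
0 0 0 1 1
1 0 1 1 1

Derivation:
After press 1 at (2,4):
0 1 1 1 1
1 0 0 1 0
1 0 0 1 1
0 0 0 1 1
1 0 1 1 1

After press 2 at (0,2):
0 0 0 0 1
1 0 1 1 0
1 0 0 1 1
0 0 0 1 1
1 0 1 1 1

After press 3 at (4,3):
0 0 0 0 1
1 0 1 1 0
1 0 0 1 1
0 0 0 0 1
1 0 0 0 0

After press 4 at (1,2):
0 0 1 0 1
1 1 0 0 0
1 0 1 1 1
0 0 0 0 1
1 0 0 0 0

After press 5 at (4,3):
0 0 1 0 1
1 1 0 0 0
1 0 1 1 1
0 0 0 1 1
1 0 1 1 1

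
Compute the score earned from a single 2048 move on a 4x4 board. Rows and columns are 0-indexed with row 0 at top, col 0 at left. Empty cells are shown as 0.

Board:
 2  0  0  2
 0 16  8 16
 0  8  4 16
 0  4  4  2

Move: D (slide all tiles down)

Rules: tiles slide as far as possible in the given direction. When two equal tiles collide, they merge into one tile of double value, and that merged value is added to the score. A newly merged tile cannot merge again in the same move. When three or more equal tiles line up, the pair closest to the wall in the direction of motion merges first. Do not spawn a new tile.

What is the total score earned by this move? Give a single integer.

Answer: 40

Derivation:
Slide down:
col 0: [2, 0, 0, 0] -> [0, 0, 0, 2]  score +0 (running 0)
col 1: [0, 16, 8, 4] -> [0, 16, 8, 4]  score +0 (running 0)
col 2: [0, 8, 4, 4] -> [0, 0, 8, 8]  score +8 (running 8)
col 3: [2, 16, 16, 2] -> [0, 2, 32, 2]  score +32 (running 40)
Board after move:
 0  0  0  0
 0 16  0  2
 0  8  8 32
 2  4  8  2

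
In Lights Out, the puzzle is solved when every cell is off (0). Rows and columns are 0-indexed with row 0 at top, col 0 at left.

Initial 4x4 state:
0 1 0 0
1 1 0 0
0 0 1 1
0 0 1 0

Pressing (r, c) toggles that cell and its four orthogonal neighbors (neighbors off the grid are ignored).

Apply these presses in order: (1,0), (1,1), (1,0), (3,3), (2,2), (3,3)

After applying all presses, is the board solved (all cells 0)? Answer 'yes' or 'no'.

After press 1 at (1,0):
1 1 0 0
0 0 0 0
1 0 1 1
0 0 1 0

After press 2 at (1,1):
1 0 0 0
1 1 1 0
1 1 1 1
0 0 1 0

After press 3 at (1,0):
0 0 0 0
0 0 1 0
0 1 1 1
0 0 1 0

After press 4 at (3,3):
0 0 0 0
0 0 1 0
0 1 1 0
0 0 0 1

After press 5 at (2,2):
0 0 0 0
0 0 0 0
0 0 0 1
0 0 1 1

After press 6 at (3,3):
0 0 0 0
0 0 0 0
0 0 0 0
0 0 0 0

Lights still on: 0

Answer: yes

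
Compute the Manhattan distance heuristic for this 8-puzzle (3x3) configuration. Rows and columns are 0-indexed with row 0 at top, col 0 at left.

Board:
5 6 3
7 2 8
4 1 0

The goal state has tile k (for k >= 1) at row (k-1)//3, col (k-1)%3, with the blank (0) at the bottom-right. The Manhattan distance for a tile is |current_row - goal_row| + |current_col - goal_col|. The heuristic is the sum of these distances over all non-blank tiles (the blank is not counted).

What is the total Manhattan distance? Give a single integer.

Answer: 12

Derivation:
Tile 5: at (0,0), goal (1,1), distance |0-1|+|0-1| = 2
Tile 6: at (0,1), goal (1,2), distance |0-1|+|1-2| = 2
Tile 3: at (0,2), goal (0,2), distance |0-0|+|2-2| = 0
Tile 7: at (1,0), goal (2,0), distance |1-2|+|0-0| = 1
Tile 2: at (1,1), goal (0,1), distance |1-0|+|1-1| = 1
Tile 8: at (1,2), goal (2,1), distance |1-2|+|2-1| = 2
Tile 4: at (2,0), goal (1,0), distance |2-1|+|0-0| = 1
Tile 1: at (2,1), goal (0,0), distance |2-0|+|1-0| = 3
Sum: 2 + 2 + 0 + 1 + 1 + 2 + 1 + 3 = 12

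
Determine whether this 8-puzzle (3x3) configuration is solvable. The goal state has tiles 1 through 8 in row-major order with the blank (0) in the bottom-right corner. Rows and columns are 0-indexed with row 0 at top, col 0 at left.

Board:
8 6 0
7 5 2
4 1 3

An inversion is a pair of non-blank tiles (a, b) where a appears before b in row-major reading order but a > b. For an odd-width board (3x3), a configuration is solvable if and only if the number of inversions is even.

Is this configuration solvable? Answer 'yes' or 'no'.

Inversions (pairs i<j in row-major order where tile[i] > tile[j] > 0): 24
24 is even, so the puzzle is solvable.

Answer: yes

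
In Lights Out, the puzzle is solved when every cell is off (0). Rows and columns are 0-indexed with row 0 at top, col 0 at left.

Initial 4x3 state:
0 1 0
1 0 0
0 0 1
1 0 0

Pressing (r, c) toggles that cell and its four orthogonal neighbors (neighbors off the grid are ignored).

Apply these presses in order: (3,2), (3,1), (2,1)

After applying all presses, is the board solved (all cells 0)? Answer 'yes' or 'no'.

After press 1 at (3,2):
0 1 0
1 0 0
0 0 0
1 1 1

After press 2 at (3,1):
0 1 0
1 0 0
0 1 0
0 0 0

After press 3 at (2,1):
0 1 0
1 1 0
1 0 1
0 1 0

Lights still on: 6

Answer: no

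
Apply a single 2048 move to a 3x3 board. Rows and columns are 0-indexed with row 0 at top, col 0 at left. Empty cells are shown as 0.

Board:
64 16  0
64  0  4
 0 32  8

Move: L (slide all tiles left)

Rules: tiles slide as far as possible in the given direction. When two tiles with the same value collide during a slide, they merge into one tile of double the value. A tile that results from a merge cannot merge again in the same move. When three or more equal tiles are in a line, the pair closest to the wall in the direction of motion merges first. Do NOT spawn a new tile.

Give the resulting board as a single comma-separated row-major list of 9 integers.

Slide left:
row 0: [64, 16, 0] -> [64, 16, 0]
row 1: [64, 0, 4] -> [64, 4, 0]
row 2: [0, 32, 8] -> [32, 8, 0]

Answer: 64, 16, 0, 64, 4, 0, 32, 8, 0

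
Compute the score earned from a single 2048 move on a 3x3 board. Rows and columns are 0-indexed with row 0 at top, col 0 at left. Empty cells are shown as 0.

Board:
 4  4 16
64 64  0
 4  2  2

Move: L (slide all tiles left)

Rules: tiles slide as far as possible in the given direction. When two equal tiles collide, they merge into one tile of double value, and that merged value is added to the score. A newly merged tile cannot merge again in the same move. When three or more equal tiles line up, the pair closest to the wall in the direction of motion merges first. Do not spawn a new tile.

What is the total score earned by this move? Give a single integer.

Answer: 140

Derivation:
Slide left:
row 0: [4, 4, 16] -> [8, 16, 0]  score +8 (running 8)
row 1: [64, 64, 0] -> [128, 0, 0]  score +128 (running 136)
row 2: [4, 2, 2] -> [4, 4, 0]  score +4 (running 140)
Board after move:
  8  16   0
128   0   0
  4   4   0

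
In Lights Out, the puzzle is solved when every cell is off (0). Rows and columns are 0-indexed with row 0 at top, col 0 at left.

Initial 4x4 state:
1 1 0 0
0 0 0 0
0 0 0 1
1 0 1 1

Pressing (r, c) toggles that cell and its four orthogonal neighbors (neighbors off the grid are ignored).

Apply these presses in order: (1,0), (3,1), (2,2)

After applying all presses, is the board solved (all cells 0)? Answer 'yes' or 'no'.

Answer: no

Derivation:
After press 1 at (1,0):
0 1 0 0
1 1 0 0
1 0 0 1
1 0 1 1

After press 2 at (3,1):
0 1 0 0
1 1 0 0
1 1 0 1
0 1 0 1

After press 3 at (2,2):
0 1 0 0
1 1 1 0
1 0 1 0
0 1 1 1

Lights still on: 9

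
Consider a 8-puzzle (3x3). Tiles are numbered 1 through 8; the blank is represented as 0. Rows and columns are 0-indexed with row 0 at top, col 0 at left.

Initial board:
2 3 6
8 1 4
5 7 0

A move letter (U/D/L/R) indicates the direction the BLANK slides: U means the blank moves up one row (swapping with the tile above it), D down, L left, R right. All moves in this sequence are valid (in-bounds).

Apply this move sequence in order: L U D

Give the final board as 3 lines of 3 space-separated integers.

After move 1 (L):
2 3 6
8 1 4
5 0 7

After move 2 (U):
2 3 6
8 0 4
5 1 7

After move 3 (D):
2 3 6
8 1 4
5 0 7

Answer: 2 3 6
8 1 4
5 0 7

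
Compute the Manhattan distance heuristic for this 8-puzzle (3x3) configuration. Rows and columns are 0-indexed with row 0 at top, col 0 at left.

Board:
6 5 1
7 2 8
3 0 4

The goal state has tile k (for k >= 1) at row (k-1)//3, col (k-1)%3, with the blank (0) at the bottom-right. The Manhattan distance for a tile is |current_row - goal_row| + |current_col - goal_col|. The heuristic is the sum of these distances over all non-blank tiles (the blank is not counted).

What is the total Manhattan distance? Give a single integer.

Answer: 17

Derivation:
Tile 6: (0,0)->(1,2) = 3
Tile 5: (0,1)->(1,1) = 1
Tile 1: (0,2)->(0,0) = 2
Tile 7: (1,0)->(2,0) = 1
Tile 2: (1,1)->(0,1) = 1
Tile 8: (1,2)->(2,1) = 2
Tile 3: (2,0)->(0,2) = 4
Tile 4: (2,2)->(1,0) = 3
Sum: 3 + 1 + 2 + 1 + 1 + 2 + 4 + 3 = 17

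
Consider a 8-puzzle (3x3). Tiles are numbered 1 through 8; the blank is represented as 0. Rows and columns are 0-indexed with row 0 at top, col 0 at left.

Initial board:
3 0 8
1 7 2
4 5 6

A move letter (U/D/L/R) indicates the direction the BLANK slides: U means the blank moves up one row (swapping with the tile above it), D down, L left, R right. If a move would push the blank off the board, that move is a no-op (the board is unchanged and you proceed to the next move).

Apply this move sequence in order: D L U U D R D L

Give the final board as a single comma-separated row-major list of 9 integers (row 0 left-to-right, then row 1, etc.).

After move 1 (D):
3 7 8
1 0 2
4 5 6

After move 2 (L):
3 7 8
0 1 2
4 5 6

After move 3 (U):
0 7 8
3 1 2
4 5 6

After move 4 (U):
0 7 8
3 1 2
4 5 6

After move 5 (D):
3 7 8
0 1 2
4 5 6

After move 6 (R):
3 7 8
1 0 2
4 5 6

After move 7 (D):
3 7 8
1 5 2
4 0 6

After move 8 (L):
3 7 8
1 5 2
0 4 6

Answer: 3, 7, 8, 1, 5, 2, 0, 4, 6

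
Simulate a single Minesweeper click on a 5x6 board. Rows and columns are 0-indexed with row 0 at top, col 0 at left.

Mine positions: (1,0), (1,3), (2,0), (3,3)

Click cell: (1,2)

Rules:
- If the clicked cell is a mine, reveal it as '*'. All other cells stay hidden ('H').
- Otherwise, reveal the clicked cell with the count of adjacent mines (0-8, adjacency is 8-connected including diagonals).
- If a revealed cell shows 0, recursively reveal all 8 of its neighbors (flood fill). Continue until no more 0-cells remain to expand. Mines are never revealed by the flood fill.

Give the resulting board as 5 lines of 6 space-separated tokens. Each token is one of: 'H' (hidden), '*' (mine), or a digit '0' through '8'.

H H H H H H
H H 1 H H H
H H H H H H
H H H H H H
H H H H H H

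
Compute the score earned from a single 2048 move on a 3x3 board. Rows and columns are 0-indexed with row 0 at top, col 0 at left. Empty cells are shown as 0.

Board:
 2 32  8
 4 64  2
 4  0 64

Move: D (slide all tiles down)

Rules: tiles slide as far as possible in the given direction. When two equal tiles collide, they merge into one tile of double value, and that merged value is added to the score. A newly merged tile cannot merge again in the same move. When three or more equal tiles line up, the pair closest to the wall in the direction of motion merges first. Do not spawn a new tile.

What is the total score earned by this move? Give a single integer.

Answer: 8

Derivation:
Slide down:
col 0: [2, 4, 4] -> [0, 2, 8]  score +8 (running 8)
col 1: [32, 64, 0] -> [0, 32, 64]  score +0 (running 8)
col 2: [8, 2, 64] -> [8, 2, 64]  score +0 (running 8)
Board after move:
 0  0  8
 2 32  2
 8 64 64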